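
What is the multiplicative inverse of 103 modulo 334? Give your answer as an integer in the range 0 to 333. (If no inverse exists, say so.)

Apply the Euclidean algorithm to 334 and 103:
334 = 3*103 + 25
103 = 4*25 + 3
25 = 8*3 + 1
3 = 3*1 + 0
The gcd is 1. Working backward:
1 = 25 − 8·3
1 = −8·103 + 33·25
1 = 33·334 − 107·103
So 103·(-107) ≡ 1 (mod 334), and -107 ≡ 227 (mod 334).

227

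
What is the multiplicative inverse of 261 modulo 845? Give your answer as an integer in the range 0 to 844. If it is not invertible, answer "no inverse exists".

586

Apply the Euclidean algorithm to 845 and 261:
845 = 3·261 + 62
261 = 4·62 + 13
62 = 4·13 + 10
13 = 1·10 + 3
10 = 3·3 + 1
3 = 3·1 + 0
Since gcd(261, 845) = 1, back-substitute to write 1 as a combination:
1 = 10 − 3·3
1 = −3·13 + 4·10
1 = 4·62 − 19·13
1 = −19·261 + 80·62
1 = 80·845 − 259·261
Hence 261⁻¹ ≡ -259 ≡ 586 (mod 845).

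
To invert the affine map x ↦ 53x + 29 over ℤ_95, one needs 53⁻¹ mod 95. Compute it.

52

Apply the Euclidean algorithm to 95 and 53:
95 = 1×53 + 42
53 = 1×42 + 11
42 = 3×11 + 9
11 = 1×9 + 2
9 = 4×2 + 1
2 = 2×1 + 0
gcd = 1, so the inverse exists. Back-substitute:
1 = 9 − 4·2
1 = −4·11 + 5·9
1 = 5·42 − 19·11
1 = −19·53 + 24·42
1 = 24·95 − 43·53
Hence 53⁻¹ ≡ -43 ≡ 52 (mod 95).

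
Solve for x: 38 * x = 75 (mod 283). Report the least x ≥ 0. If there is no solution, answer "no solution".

First find gcd(38, 283):
283 = 7×38 + 17
38 = 2×17 + 4
17 = 4×4 + 1
4 = 4×1 + 0
gcd = 1, so a unique solution mod 283 exists.
Back-substitute for the Bézout coefficients:
1 = 17 − 4·4
1 = −4·38 + 9·17
1 = 9·283 − 67·38
So 38·(-67) ≡ 1 (mod 283), giving 38⁻¹ ≡ 216.
x ≡ 38⁻¹·75 ≡ 216·75 ≡ 69 (mod 283).

69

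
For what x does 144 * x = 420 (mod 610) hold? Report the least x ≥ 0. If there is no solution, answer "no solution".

130

First find gcd(144, 610):
610 = 4*144 + 34
144 = 4*34 + 8
34 = 4*8 + 2
8 = 4*2 + 0
gcd = 2 and 2 | 420, so solutions exist. Divide through by 2: 72x ≡ 210 (mod 305).
Now find 72⁻¹ mod 305:
305 = 4·72 + 17
72 = 4·17 + 4
17 = 4·4 + 1
4 = 4·1 + 0
Back-substitute:
1 = 17 − 4·4
1 = −4·72 + 17·17
1 = 17·305 − 72·72
So 72·(-72) ≡ 1 (mod 305), i.e. 72⁻¹ ≡ 233.
Then x ≡ 233·210 ≡ 130 (mod 305); the smallest non-negative solution is x = 130.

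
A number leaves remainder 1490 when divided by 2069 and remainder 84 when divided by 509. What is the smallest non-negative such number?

Write x = 1490 + 2069·k. Then 2069·k ≡ 84 − 1490 ≡ 121 (mod 509).
Need 2069⁻¹ mod 509. Extended Euclid on (509, 33):
509 = 15×33 + 14
33 = 2×14 + 5
14 = 2×5 + 4
5 = 1×4 + 1
4 = 4×1 + 0
Back-substitute:
1 = 5 − 4
1 = −14 + 3·5
1 = 3·33 − 7·14
1 = −7·509 + 108·33
2069⁻¹ ≡ 108 (mod 509), so k ≡ 108·121 ≡ 343 (mod 509).
x = 1490 + 2069·343 = 711157.

711157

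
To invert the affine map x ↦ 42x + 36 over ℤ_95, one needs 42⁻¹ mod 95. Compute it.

Apply the Euclidean algorithm to 95 and 42:
95 = 2×42 + 11
42 = 3×11 + 9
11 = 1×9 + 2
9 = 4×2 + 1
2 = 2×1 + 0
Since gcd(42, 95) = 1, back-substitute to write 1 as a combination:
1 = 9 − 4·2
1 = −4·11 + 5·9
1 = 5·42 − 19·11
1 = −19·95 + 43·42
So 42·43 ≡ 1 (mod 95).

43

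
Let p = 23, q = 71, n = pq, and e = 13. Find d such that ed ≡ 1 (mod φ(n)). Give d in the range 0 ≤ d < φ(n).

φ(n) = (p−1)(q−1) = 22·70 = 1540.
Need d with 13·d ≡ 1 (mod 1540). Apply the extended Euclidean algorithm:
1540 = 118*13 + 6
13 = 2*6 + 1
6 = 6*1 + 0
Back-substitute:
1 = 13 − 2·6
1 = −2·1540 + 237·13
So 13·237 ≡ 1 (mod 1540), hence d = 237.

237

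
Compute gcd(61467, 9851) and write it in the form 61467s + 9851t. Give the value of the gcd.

Euclidean algorithm:
61467 = 6·9851 + 2361
9851 = 4·2361 + 407
2361 = 5·407 + 326
407 = 1·326 + 81
326 = 4·81 + 2
81 = 40·2 + 1
2 = 2·1 + 0
gcd(61467, 9851) = 1.
Working backward:
1 = 81 − 40·2
1 = −40·326 + 161·81
1 = 161·407 − 201·326
1 = −201·2361 + 1166·407
1 = 1166·9851 − 4865·2361
1 = −4865·61467 + 30356·9851
So 1 = (-4865)·61467 + (30356)·9851.

1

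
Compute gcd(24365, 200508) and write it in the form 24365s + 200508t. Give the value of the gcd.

11

Apply Euclid's algorithm to 200508 and 24365:
200508 = 8·24365 + 5588
24365 = 4·5588 + 2013
5588 = 2·2013 + 1562
2013 = 1·1562 + 451
1562 = 3·451 + 209
451 = 2·209 + 33
209 = 6·33 + 11
33 = 3·11 + 0
gcd(24365, 200508) = 11.
Back-substituting:
11 = 209 − 6·33
11 = −6·451 + 13·209
11 = 13·1562 − 45·451
11 = −45·2013 + 58·1562
11 = 58·5588 − 161·2013
11 = −161·24365 + 702·5588
11 = 702·200508 − 5777·24365
So 11 = (702)·200508 + (-5777)·24365.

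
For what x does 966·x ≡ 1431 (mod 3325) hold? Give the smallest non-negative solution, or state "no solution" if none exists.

gcd(966, 3325):
3325 = 3×966 + 427
966 = 2×427 + 112
427 = 3×112 + 91
112 = 1×91 + 21
91 = 4×21 + 7
21 = 3×7 + 0
gcd = 7, but 7 ∤ 1431, so the congruence has no solution.

no solution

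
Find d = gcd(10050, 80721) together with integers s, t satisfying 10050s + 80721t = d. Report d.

Euclidean algorithm:
80721 = 8×10050 + 321
10050 = 31×321 + 99
321 = 3×99 + 24
99 = 4×24 + 3
24 = 8×3 + 0
gcd(10050, 80721) = 3.
Express as a combination:
3 = 99 − 4·24
3 = −4·321 + 13·99
3 = 13·10050 − 407·321
3 = −407·80721 + 3269·10050
So 3 = (-407)·80721 + (3269)·10050.

3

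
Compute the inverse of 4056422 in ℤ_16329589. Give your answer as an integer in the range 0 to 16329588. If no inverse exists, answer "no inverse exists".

Extended Euclidean algorithm:
16329589 = 4*4056422 + 103901
4056422 = 39*103901 + 4283
103901 = 24*4283 + 1109
4283 = 3*1109 + 956
1109 = 1*956 + 153
956 = 6*153 + 38
153 = 4*38 + 1
38 = 38*1 + 0
Since gcd(4056422, 16329589) = 1, back-substitute to write 1 as a combination:
1 = 153 − 4·38
1 = −4·956 + 25·153
1 = 25·1109 − 29·956
1 = −29·4283 + 112·1109
1 = 112·103901 − 2717·4283
1 = −2717·4056422 + 106075·103901
1 = 106075·16329589 − 427017·4056422
Thus 4056422·(-427017) ≡ 1 (mod 16329589); reducing, -427017 mod 16329589 = 15902572.

15902572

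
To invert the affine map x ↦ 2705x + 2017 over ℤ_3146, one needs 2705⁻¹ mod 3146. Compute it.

2133

Run Euclid on (3146, 2705):
3146 = 1·2705 + 441
2705 = 6·441 + 59
441 = 7·59 + 28
59 = 2·28 + 3
28 = 9·3 + 1
3 = 3·1 + 0
gcd = 1, so the inverse exists. Back-substitute:
1 = 28 − 9·3
1 = −9·59 + 19·28
1 = 19·441 − 142·59
1 = −142·2705 + 871·441
1 = 871·3146 − 1013·2705
Thus 2705·(-1013) ≡ 1 (mod 3146); reducing, -1013 mod 3146 = 2133.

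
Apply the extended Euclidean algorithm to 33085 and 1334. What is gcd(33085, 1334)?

1

Apply Euclid's algorithm to 33085 and 1334:
33085 = 24*1334 + 1069
1334 = 1*1069 + 265
1069 = 4*265 + 9
265 = 29*9 + 4
9 = 2*4 + 1
4 = 4*1 + 0
gcd(33085, 1334) = 1.
Back-substituting:
1 = 9 − 2·4
1 = −2·265 + 59·9
1 = 59·1069 − 238·265
1 = −238·1334 + 297·1069
1 = 297·33085 − 7366·1334
So 1 = (297)·33085 + (-7366)·1334.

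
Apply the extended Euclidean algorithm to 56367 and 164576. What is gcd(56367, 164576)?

1

Repeated division:
164576 = 2×56367 + 51842
56367 = 1×51842 + 4525
51842 = 11×4525 + 2067
4525 = 2×2067 + 391
2067 = 5×391 + 112
391 = 3×112 + 55
112 = 2×55 + 2
55 = 27×2 + 1
2 = 2×1 + 0
gcd(56367, 164576) = 1.
Working backward:
1 = 55 − 27·2
1 = −27·112 + 55·55
1 = 55·391 − 192·112
1 = −192·2067 + 1015·391
1 = 1015·4525 − 2222·2067
1 = −2222·51842 + 25457·4525
1 = 25457·56367 − 27679·51842
1 = −27679·164576 + 80815·56367
So 1 = (-27679)·164576 + (80815)·56367.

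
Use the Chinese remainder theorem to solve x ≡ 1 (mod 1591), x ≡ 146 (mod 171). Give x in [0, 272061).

Write x = 1 + 1591·k. Then 1591·k ≡ 146 − 1 ≡ 145 (mod 171).
Need 1591⁻¹ mod 171. Extended Euclid on (171, 52):
171 = 3·52 + 15
52 = 3·15 + 7
15 = 2·7 + 1
7 = 7·1 + 0
Back-substitute:
1 = 15 − 2·7
1 = −2·52 + 7·15
1 = 7·171 − 23·52
1591⁻¹ ≡ 148 (mod 171), so k ≡ 148·145 ≡ 85 (mod 171).
x = 1 + 1591·85 = 135236.

135236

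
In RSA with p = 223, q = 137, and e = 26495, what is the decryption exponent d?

φ(n) = (p−1)(q−1) = 222·136 = 30192.
Need d with 26495·d ≡ 1 (mod 30192). Apply the extended Euclidean algorithm:
30192 = 1*26495 + 3697
26495 = 7*3697 + 616
3697 = 6*616 + 1
616 = 616*1 + 0
Back-substitute:
1 = 3697 − 6·616
1 = −6·26495 + 43·3697
1 = 43·30192 − 49·26495
So 26495·(-49) ≡ 1 (mod 30192), hence d ≡ -49 ≡ 30143 (mod 30192).

30143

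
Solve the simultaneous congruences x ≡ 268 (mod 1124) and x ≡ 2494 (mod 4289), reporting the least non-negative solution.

1795296

Write x = 268 + 1124·k. Then 1124·k ≡ 2494 − 268 ≡ 2226 (mod 4289).
Need 1124⁻¹ mod 4289. Extended Euclid on (4289, 1124):
4289 = 3·1124 + 917
1124 = 1·917 + 207
917 = 4·207 + 89
207 = 2·89 + 29
89 = 3·29 + 2
29 = 14·2 + 1
2 = 2·1 + 0
Back-substitute:
1 = 29 − 14·2
1 = −14·89 + 43·29
1 = 43·207 − 100·89
1 = −100·917 + 443·207
1 = 443·1124 − 543·917
1 = −543·4289 + 2072·1124
1124⁻¹ ≡ 2072 (mod 4289), so k ≡ 2072·2226 ≡ 1597 (mod 4289).
x = 268 + 1124·1597 = 1795296.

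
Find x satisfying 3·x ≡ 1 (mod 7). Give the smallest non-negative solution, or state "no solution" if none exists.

First find gcd(3, 7):
7 = 2*3 + 1
3 = 3*1 + 0
gcd = 1, so a unique solution mod 7 exists.
Back-substitute for the Bézout coefficients:
1 = 7 − 2·3
So 3·(-2) ≡ 1 (mod 7), giving 3⁻¹ ≡ 5.
x ≡ 3⁻¹·1 ≡ 5·1 ≡ 5 (mod 7).

5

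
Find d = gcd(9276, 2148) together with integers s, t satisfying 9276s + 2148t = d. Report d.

Repeated division:
9276 = 4×2148 + 684
2148 = 3×684 + 96
684 = 7×96 + 12
96 = 8×12 + 0
gcd(9276, 2148) = 12.
Express as a combination:
12 = 684 − 7·96
12 = −7·2148 + 22·684
12 = 22·9276 − 95·2148
So 12 = (22)·9276 + (-95)·2148.

12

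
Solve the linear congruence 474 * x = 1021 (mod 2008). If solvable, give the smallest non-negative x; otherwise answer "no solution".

no solution

gcd(474, 2008):
2008 = 4×474 + 112
474 = 4×112 + 26
112 = 4×26 + 8
26 = 3×8 + 2
8 = 4×2 + 0
gcd = 2, but 2 ∤ 1021, so the congruence has no solution.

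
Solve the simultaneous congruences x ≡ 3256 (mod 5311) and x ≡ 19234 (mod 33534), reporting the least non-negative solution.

70809508

Write x = 3256 + 5311·k. Then 5311·k ≡ 19234 − 3256 ≡ 15978 (mod 33534).
Need 5311⁻¹ mod 33534. Extended Euclid on (33534, 5311):
33534 = 6·5311 + 1668
5311 = 3·1668 + 307
1668 = 5·307 + 133
307 = 2·133 + 41
133 = 3·41 + 10
41 = 4·10 + 1
10 = 10·1 + 0
Back-substitute:
1 = 41 − 4·10
1 = −4·133 + 13·41
1 = 13·307 − 30·133
1 = −30·1668 + 163·307
1 = 163·5311 − 519·1668
1 = −519·33534 + 3277·5311
5311⁻¹ ≡ 3277 (mod 33534), so k ≡ 3277·15978 ≡ 13332 (mod 33534).
x = 3256 + 5311·13332 = 70809508.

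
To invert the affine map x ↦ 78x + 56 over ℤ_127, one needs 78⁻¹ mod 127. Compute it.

57

Extended Euclidean algorithm:
127 = 1*78 + 49
78 = 1*49 + 29
49 = 1*29 + 20
29 = 1*20 + 9
20 = 2*9 + 2
9 = 4*2 + 1
2 = 2*1 + 0
gcd = 1, so the inverse exists. Back-substitute:
1 = 9 − 4·2
1 = −4·20 + 9·9
1 = 9·29 − 13·20
1 = −13·49 + 22·29
1 = 22·78 − 35·49
1 = −35·127 + 57·78
So 78·57 ≡ 1 (mod 127).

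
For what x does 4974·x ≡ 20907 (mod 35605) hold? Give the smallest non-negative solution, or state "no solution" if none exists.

First find gcd(4974, 35605):
35605 = 7×4974 + 787
4974 = 6×787 + 252
787 = 3×252 + 31
252 = 8×31 + 4
31 = 7×4 + 3
4 = 1×3 + 1
3 = 3×1 + 0
gcd = 1, so a unique solution mod 35605 exists.
Back-substitute for the Bézout coefficients:
1 = 4 − 3
1 = −31 + 8·4
1 = 8·252 − 65·31
1 = −65·787 + 203·252
1 = 203·4974 − 1283·787
1 = −1283·35605 + 9184·4974
So 4974·(9184) ≡ 1 (mod 35605), giving 4974⁻¹ ≡ 9184.
x ≡ 4974⁻¹·20907 ≡ 9184·20907 ≡ 27728 (mod 35605).

27728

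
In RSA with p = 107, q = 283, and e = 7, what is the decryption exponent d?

12811

φ(n) = (p−1)(q−1) = 106·282 = 29892.
Need d with 7·d ≡ 1 (mod 29892). Apply the extended Euclidean algorithm:
29892 = 4270×7 + 2
7 = 3×2 + 1
2 = 2×1 + 0
Back-substitute:
1 = 7 − 3·2
1 = −3·29892 + 12811·7
So 7·12811 ≡ 1 (mod 29892), hence d = 12811.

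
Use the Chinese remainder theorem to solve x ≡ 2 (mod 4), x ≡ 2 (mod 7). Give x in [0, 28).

Write x = 2 + 4·k. Then 4·k ≡ 2 − 2 ≡ 0 (mod 7).
Need 4⁻¹ mod 7. Extended Euclid on (7, 4):
7 = 1×4 + 3
4 = 1×3 + 1
3 = 3×1 + 0
Back-substitute:
1 = 4 − 3
1 = −7 + 2·4
4⁻¹ ≡ 2 (mod 7), so k ≡ 2·0 ≡ 0 (mod 7).
x = 2 + 4·0 = 2.

2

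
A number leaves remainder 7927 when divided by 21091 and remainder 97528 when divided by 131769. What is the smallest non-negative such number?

1187072680

Write x = 7927 + 21091·k. Then 21091·k ≡ 97528 − 7927 ≡ 89601 (mod 131769).
Need 21091⁻¹ mod 131769. Extended Euclid on (131769, 21091):
131769 = 6·21091 + 5223
21091 = 4·5223 + 199
5223 = 26·199 + 49
199 = 4·49 + 3
49 = 16·3 + 1
3 = 3·1 + 0
Back-substitute:
1 = 49 − 16·3
1 = −16·199 + 65·49
1 = 65·5223 − 1706·199
1 = −1706·21091 + 6889·5223
1 = 6889·131769 − 43040·21091
21091⁻¹ ≡ 88729 (mod 131769), so k ≡ 88729·89601 ≡ 56283 (mod 131769).
x = 7927 + 21091·56283 = 1187072680.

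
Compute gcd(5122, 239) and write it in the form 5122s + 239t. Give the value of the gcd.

1

Euclidean algorithm:
5122 = 21×239 + 103
239 = 2×103 + 33
103 = 3×33 + 4
33 = 8×4 + 1
4 = 4×1 + 0
gcd(5122, 239) = 1.
Working backward:
1 = 33 − 8·4
1 = −8·103 + 25·33
1 = 25·239 − 58·103
1 = −58·5122 + 1243·239
So 1 = (-58)·5122 + (1243)·239.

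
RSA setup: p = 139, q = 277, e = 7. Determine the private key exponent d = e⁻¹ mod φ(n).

32647

φ(n) = (p−1)(q−1) = 138·276 = 38088.
Need d with 7·d ≡ 1 (mod 38088). Apply the extended Euclidean algorithm:
38088 = 5441·7 + 1
7 = 7·1 + 0
Back-substitute:
1 = 38088 − 5441·7
So 7·(-5441) ≡ 1 (mod 38088), hence d ≡ -5441 ≡ 32647 (mod 38088).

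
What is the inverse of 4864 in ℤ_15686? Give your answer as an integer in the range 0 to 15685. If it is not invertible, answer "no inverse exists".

no inverse exists

Euclidean algorithm on 15686, 4864:
15686 = 3×4864 + 1094
4864 = 4×1094 + 488
1094 = 2×488 + 118
488 = 4×118 + 16
118 = 7×16 + 6
16 = 2×6 + 4
6 = 1×4 + 2
4 = 2×2 + 0
Since gcd = 2 > 1, 4864 is not a unit mod 15686.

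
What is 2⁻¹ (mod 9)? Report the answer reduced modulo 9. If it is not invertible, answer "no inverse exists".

Apply the Euclidean algorithm to 9 and 2:
9 = 4×2 + 1
2 = 2×1 + 0
The gcd is 1. Working backward:
1 = 9 − 4·2
So 2·(-4) ≡ 1 (mod 9), and -4 ≡ 5 (mod 9).

5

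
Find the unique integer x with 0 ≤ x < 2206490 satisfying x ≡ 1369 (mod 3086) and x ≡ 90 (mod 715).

Write x = 1369 + 3086·k. Then 3086·k ≡ 90 − 1369 ≡ 151 (mod 715).
Need 3086⁻¹ mod 715. Extended Euclid on (715, 226):
715 = 3·226 + 37
226 = 6·37 + 4
37 = 9·4 + 1
4 = 4·1 + 0
Back-substitute:
1 = 37 − 9·4
1 = −9·226 + 55·37
1 = 55·715 − 174·226
3086⁻¹ ≡ 541 (mod 715), so k ≡ 541·151 ≡ 181 (mod 715).
x = 1369 + 3086·181 = 559935.

559935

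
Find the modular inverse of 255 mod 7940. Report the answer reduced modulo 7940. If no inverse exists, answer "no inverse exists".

no inverse exists

Compute gcd(255, 7940):
7940 = 31×255 + 35
255 = 7×35 + 10
35 = 3×10 + 5
10 = 2×5 + 0
The gcd is 5, not 1, hence no inverse exists.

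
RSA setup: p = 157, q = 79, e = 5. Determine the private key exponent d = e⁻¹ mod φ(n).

φ(n) = (p−1)(q−1) = 156·78 = 12168.
Need d with 5·d ≡ 1 (mod 12168). Apply the extended Euclidean algorithm:
12168 = 2433*5 + 3
5 = 1*3 + 2
3 = 1*2 + 1
2 = 2*1 + 0
Back-substitute:
1 = 3 − 2
1 = −5 + 2·3
1 = 2·12168 − 4867·5
So 5·(-4867) ≡ 1 (mod 12168), hence d ≡ -4867 ≡ 7301 (mod 12168).

7301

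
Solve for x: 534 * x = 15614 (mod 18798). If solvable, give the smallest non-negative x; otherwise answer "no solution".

no solution

gcd(534, 18798):
18798 = 35*534 + 108
534 = 4*108 + 102
108 = 1*102 + 6
102 = 17*6 + 0
gcd = 6, but 6 ∤ 15614, so the congruence has no solution.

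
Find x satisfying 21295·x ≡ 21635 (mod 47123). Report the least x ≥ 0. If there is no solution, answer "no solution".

First find gcd(21295, 47123):
47123 = 2×21295 + 4533
21295 = 4×4533 + 3163
4533 = 1×3163 + 1370
3163 = 2×1370 + 423
1370 = 3×423 + 101
423 = 4×101 + 19
101 = 5×19 + 6
19 = 3×6 + 1
6 = 6×1 + 0
gcd = 1, so a unique solution mod 47123 exists.
Back-substitute for the Bézout coefficients:
1 = 19 − 3·6
1 = −3·101 + 16·19
1 = 16·423 − 67·101
1 = −67·1370 + 217·423
1 = 217·3163 − 501·1370
1 = −501·4533 + 718·3163
1 = 718·21295 − 3373·4533
1 = −3373·47123 + 7464·21295
So 21295·(7464) ≡ 1 (mod 47123), giving 21295⁻¹ ≡ 7464.
x ≡ 21295⁻¹·21635 ≡ 7464·21635 ≡ 40242 (mod 47123).

40242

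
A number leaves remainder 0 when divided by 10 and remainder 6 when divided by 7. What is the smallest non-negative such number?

Write x = 0 + 10·k. Then 10·k ≡ 6 − 0 ≡ 6 (mod 7).
Need 10⁻¹ mod 7. Extended Euclid on (7, 3):
7 = 2*3 + 1
3 = 3*1 + 0
Back-substitute:
1 = 7 − 2·3
10⁻¹ ≡ 5 (mod 7), so k ≡ 5·6 ≡ 2 (mod 7).
x = 0 + 10·2 = 20.

20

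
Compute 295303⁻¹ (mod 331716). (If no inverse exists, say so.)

Run Euclid on (331716, 295303):
331716 = 1·295303 + 36413
295303 = 8·36413 + 3999
36413 = 9·3999 + 422
3999 = 9·422 + 201
422 = 2·201 + 20
201 = 10·20 + 1
20 = 20·1 + 0
Since gcd(295303, 331716) = 1, back-substitute to write 1 as a combination:
1 = 201 − 10·20
1 = −10·422 + 21·201
1 = 21·3999 − 199·422
1 = −199·36413 + 1812·3999
1 = 1812·295303 − 14695·36413
1 = −14695·331716 + 16507·295303
So 295303·16507 ≡ 1 (mod 331716).

16507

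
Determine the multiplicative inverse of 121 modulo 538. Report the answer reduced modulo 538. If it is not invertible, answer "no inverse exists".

249

gcd(538, 121) by repeated division:
538 = 4×121 + 54
121 = 2×54 + 13
54 = 4×13 + 2
13 = 6×2 + 1
2 = 2×1 + 0
The gcd is 1. Working backward:
1 = 13 − 6·2
1 = −6·54 + 25·13
1 = 25·121 − 56·54
1 = −56·538 + 249·121
So 121·249 ≡ 1 (mod 538).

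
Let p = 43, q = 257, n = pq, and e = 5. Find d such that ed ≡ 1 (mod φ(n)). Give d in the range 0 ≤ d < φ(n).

4301

φ(n) = (p−1)(q−1) = 42·256 = 10752.
Need d with 5·d ≡ 1 (mod 10752). Apply the extended Euclidean algorithm:
10752 = 2150*5 + 2
5 = 2*2 + 1
2 = 2*1 + 0
Back-substitute:
1 = 5 − 2·2
1 = −2·10752 + 4301·5
So 5·4301 ≡ 1 (mod 10752), hence d = 4301.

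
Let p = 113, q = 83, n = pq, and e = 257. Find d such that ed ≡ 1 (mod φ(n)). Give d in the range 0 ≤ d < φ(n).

7969

φ(n) = (p−1)(q−1) = 112·82 = 9184.
Need d with 257·d ≡ 1 (mod 9184). Apply the extended Euclidean algorithm:
9184 = 35·257 + 189
257 = 1·189 + 68
189 = 2·68 + 53
68 = 1·53 + 15
53 = 3·15 + 8
15 = 1·8 + 7
8 = 1·7 + 1
7 = 7·1 + 0
Back-substitute:
1 = 8 − 7
1 = −15 + 2·8
1 = 2·53 − 7·15
1 = −7·68 + 9·53
1 = 9·189 − 25·68
1 = −25·257 + 34·189
1 = 34·9184 − 1215·257
So 257·(-1215) ≡ 1 (mod 9184), hence d ≡ -1215 ≡ 7969 (mod 9184).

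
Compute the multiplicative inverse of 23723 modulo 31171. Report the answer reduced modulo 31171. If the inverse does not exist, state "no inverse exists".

no inverse exists

Euclidean algorithm on 31171, 23723:
31171 = 1·23723 + 7448
23723 = 3·7448 + 1379
7448 = 5·1379 + 553
1379 = 2·553 + 273
553 = 2·273 + 7
273 = 39·7 + 0
gcd(23723, 31171) = 7 ≠ 1, so 23723 has no multiplicative inverse modulo 31171.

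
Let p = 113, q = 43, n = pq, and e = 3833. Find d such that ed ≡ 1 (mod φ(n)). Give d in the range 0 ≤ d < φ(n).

φ(n) = (p−1)(q−1) = 112·42 = 4704.
Need d with 3833·d ≡ 1 (mod 4704). Apply the extended Euclidean algorithm:
4704 = 1·3833 + 871
3833 = 4·871 + 349
871 = 2·349 + 173
349 = 2·173 + 3
173 = 57·3 + 2
3 = 1·2 + 1
2 = 2·1 + 0
Back-substitute:
1 = 3 − 2
1 = −173 + 58·3
1 = 58·349 − 117·173
1 = −117·871 + 292·349
1 = 292·3833 − 1285·871
1 = −1285·4704 + 1577·3833
So 3833·1577 ≡ 1 (mod 4704), hence d = 1577.

1577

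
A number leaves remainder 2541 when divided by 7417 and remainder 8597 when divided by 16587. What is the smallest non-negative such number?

18619211

Write x = 2541 + 7417·k. Then 7417·k ≡ 8597 − 2541 ≡ 6056 (mod 16587).
Need 7417⁻¹ mod 16587. Extended Euclid on (16587, 7417):
16587 = 2·7417 + 1753
7417 = 4·1753 + 405
1753 = 4·405 + 133
405 = 3·133 + 6
133 = 22·6 + 1
6 = 6·1 + 0
Back-substitute:
1 = 133 − 22·6
1 = −22·405 + 67·133
1 = 67·1753 − 290·405
1 = −290·7417 + 1227·1753
1 = 1227·16587 − 2744·7417
7417⁻¹ ≡ 13843 (mod 16587), so k ≡ 13843·6056 ≡ 2510 (mod 16587).
x = 2541 + 7417·2510 = 18619211.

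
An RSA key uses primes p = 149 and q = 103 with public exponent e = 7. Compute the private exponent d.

φ(n) = (p−1)(q−1) = 148·102 = 15096.
Need d with 7·d ≡ 1 (mod 15096). Apply the extended Euclidean algorithm:
15096 = 2156*7 + 4
7 = 1*4 + 3
4 = 1*3 + 1
3 = 3*1 + 0
Back-substitute:
1 = 4 − 3
1 = −7 + 2·4
1 = 2·15096 − 4313·7
So 7·(-4313) ≡ 1 (mod 15096), hence d ≡ -4313 ≡ 10783 (mod 15096).

10783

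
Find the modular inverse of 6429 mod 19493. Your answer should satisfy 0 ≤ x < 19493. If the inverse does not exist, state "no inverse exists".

10882

Apply the Euclidean algorithm to 19493 and 6429:
19493 = 3*6429 + 206
6429 = 31*206 + 43
206 = 4*43 + 34
43 = 1*34 + 9
34 = 3*9 + 7
9 = 1*7 + 2
7 = 3*2 + 1
2 = 2*1 + 0
Since gcd(6429, 19493) = 1, back-substitute to write 1 as a combination:
1 = 7 − 3·2
1 = −3·9 + 4·7
1 = 4·34 − 15·9
1 = −15·43 + 19·34
1 = 19·206 − 91·43
1 = −91·6429 + 2840·206
1 = 2840·19493 − 8611·6429
Thus 6429·(-8611) ≡ 1 (mod 19493); reducing, -8611 mod 19493 = 10882.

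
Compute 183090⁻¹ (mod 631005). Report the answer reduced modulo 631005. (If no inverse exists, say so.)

no inverse exists

Euclidean algorithm on 631005, 183090:
631005 = 3·183090 + 81735
183090 = 2·81735 + 19620
81735 = 4·19620 + 3255
19620 = 6·3255 + 90
3255 = 36·90 + 15
90 = 6·15 + 0
gcd(183090, 631005) = 15 ≠ 1, so 183090 has no multiplicative inverse modulo 631005.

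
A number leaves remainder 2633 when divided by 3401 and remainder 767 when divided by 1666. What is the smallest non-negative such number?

Write x = 2633 + 3401·k. Then 3401·k ≡ 767 − 2633 ≡ 1466 (mod 1666).
Need 3401⁻¹ mod 1666. Extended Euclid on (1666, 69):
1666 = 24×69 + 10
69 = 6×10 + 9
10 = 1×9 + 1
9 = 9×1 + 0
Back-substitute:
1 = 10 − 9
1 = −69 + 7·10
1 = 7·1666 − 169·69
3401⁻¹ ≡ 1497 (mod 1666), so k ≡ 1497·1466 ≡ 480 (mod 1666).
x = 2633 + 3401·480 = 1635113.

1635113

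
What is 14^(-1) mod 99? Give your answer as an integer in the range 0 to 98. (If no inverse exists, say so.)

Run Euclid on (99, 14):
99 = 7·14 + 1
14 = 14·1 + 0
gcd = 1, so the inverse exists. Back-substitute:
1 = 99 − 7·14
So 14·(-7) ≡ 1 (mod 99), and -7 ≡ 92 (mod 99).

92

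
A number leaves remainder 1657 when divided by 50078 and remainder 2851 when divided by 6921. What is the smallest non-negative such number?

31701031

Write x = 1657 + 50078·k. Then 50078·k ≡ 2851 − 1657 ≡ 1194 (mod 6921).
Need 50078⁻¹ mod 6921. Extended Euclid on (6921, 1631):
6921 = 4*1631 + 397
1631 = 4*397 + 43
397 = 9*43 + 10
43 = 4*10 + 3
10 = 3*3 + 1
3 = 3*1 + 0
Back-substitute:
1 = 10 − 3·3
1 = −3·43 + 13·10
1 = 13·397 − 120·43
1 = −120·1631 + 493·397
1 = 493·6921 − 2092·1631
50078⁻¹ ≡ 4829 (mod 6921), so k ≡ 4829·1194 ≡ 633 (mod 6921).
x = 1657 + 50078·633 = 31701031.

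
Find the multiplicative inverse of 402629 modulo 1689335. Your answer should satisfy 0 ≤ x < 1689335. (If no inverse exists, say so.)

gcd(1689335, 402629) by repeated division:
1689335 = 4·402629 + 78819
402629 = 5·78819 + 8534
78819 = 9·8534 + 2013
8534 = 4·2013 + 482
2013 = 4·482 + 85
482 = 5·85 + 57
85 = 1·57 + 28
57 = 2·28 + 1
28 = 28·1 + 0
The gcd is 1. Working backward:
1 = 57 − 2·28
1 = −2·85 + 3·57
1 = 3·482 − 17·85
1 = −17·2013 + 71·482
1 = 71·8534 − 301·2013
1 = −301·78819 + 2780·8534
1 = 2780·402629 − 14201·78819
1 = −14201·1689335 + 59584·402629
So 402629·59584 ≡ 1 (mod 1689335).

59584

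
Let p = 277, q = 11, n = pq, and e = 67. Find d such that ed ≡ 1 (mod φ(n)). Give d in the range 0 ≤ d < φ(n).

1483

φ(n) = (p−1)(q−1) = 276·10 = 2760.
Need d with 67·d ≡ 1 (mod 2760). Apply the extended Euclidean algorithm:
2760 = 41·67 + 13
67 = 5·13 + 2
13 = 6·2 + 1
2 = 2·1 + 0
Back-substitute:
1 = 13 − 6·2
1 = −6·67 + 31·13
1 = 31·2760 − 1277·67
So 67·(-1277) ≡ 1 (mod 2760), hence d ≡ -1277 ≡ 1483 (mod 2760).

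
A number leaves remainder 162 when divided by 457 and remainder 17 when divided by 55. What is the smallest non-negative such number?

18442

Write x = 162 + 457·k. Then 457·k ≡ 17 − 162 ≡ 20 (mod 55).
Need 457⁻¹ mod 55. Extended Euclid on (55, 17):
55 = 3*17 + 4
17 = 4*4 + 1
4 = 4*1 + 0
Back-substitute:
1 = 17 − 4·4
1 = −4·55 + 13·17
457⁻¹ ≡ 13 (mod 55), so k ≡ 13·20 ≡ 40 (mod 55).
x = 162 + 457·40 = 18442.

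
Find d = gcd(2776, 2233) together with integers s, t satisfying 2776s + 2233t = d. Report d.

1

Repeated division:
2776 = 1·2233 + 543
2233 = 4·543 + 61
543 = 8·61 + 55
61 = 1·55 + 6
55 = 9·6 + 1
6 = 6·1 + 0
gcd(2776, 2233) = 1.
Express as a combination:
1 = 55 − 9·6
1 = −9·61 + 10·55
1 = 10·543 − 89·61
1 = −89·2233 + 366·543
1 = 366·2776 − 455·2233
So 1 = (366)·2776 + (-455)·2233.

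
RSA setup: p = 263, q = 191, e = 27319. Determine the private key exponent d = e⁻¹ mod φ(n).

φ(n) = (p−1)(q−1) = 262·190 = 49780.
Need d with 27319·d ≡ 1 (mod 49780). Apply the extended Euclidean algorithm:
49780 = 1·27319 + 22461
27319 = 1·22461 + 4858
22461 = 4·4858 + 3029
4858 = 1·3029 + 1829
3029 = 1·1829 + 1200
1829 = 1·1200 + 629
1200 = 1·629 + 571
629 = 1·571 + 58
571 = 9·58 + 49
58 = 1·49 + 9
49 = 5·9 + 4
9 = 2·4 + 1
4 = 4·1 + 0
Back-substitute:
1 = 9 − 2·4
1 = −2·49 + 11·9
1 = 11·58 − 13·49
1 = −13·571 + 128·58
1 = 128·629 − 141·571
1 = −141·1200 + 269·629
1 = 269·1829 − 410·1200
1 = −410·3029 + 679·1829
1 = 679·4858 − 1089·3029
1 = −1089·22461 + 5035·4858
1 = 5035·27319 − 6124·22461
1 = −6124·49780 + 11159·27319
So 27319·11159 ≡ 1 (mod 49780), hence d = 11159.

11159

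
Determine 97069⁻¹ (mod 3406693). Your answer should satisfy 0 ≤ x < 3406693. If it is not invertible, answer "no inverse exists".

1990481

gcd(3406693, 97069) by repeated division:
3406693 = 35*97069 + 9278
97069 = 10*9278 + 4289
9278 = 2*4289 + 700
4289 = 6*700 + 89
700 = 7*89 + 77
89 = 1*77 + 12
77 = 6*12 + 5
12 = 2*5 + 2
5 = 2*2 + 1
2 = 2*1 + 0
gcd = 1, so the inverse exists. Back-substitute:
1 = 5 − 2·2
1 = −2·12 + 5·5
1 = 5·77 − 32·12
1 = −32·89 + 37·77
1 = 37·700 − 291·89
1 = −291·4289 + 1783·700
1 = 1783·9278 − 3857·4289
1 = −3857·97069 + 40353·9278
1 = 40353·3406693 − 1416212·97069
Thus 97069·(-1416212) ≡ 1 (mod 3406693); reducing, -1416212 mod 3406693 = 1990481.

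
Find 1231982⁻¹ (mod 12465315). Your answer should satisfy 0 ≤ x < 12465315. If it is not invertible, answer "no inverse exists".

494603

Run Euclid on (12465315, 1231982):
12465315 = 10×1231982 + 145495
1231982 = 8×145495 + 68022
145495 = 2×68022 + 9451
68022 = 7×9451 + 1865
9451 = 5×1865 + 126
1865 = 14×126 + 101
126 = 1×101 + 25
101 = 4×25 + 1
25 = 25×1 + 0
The gcd is 1. Working backward:
1 = 101 − 4·25
1 = −4·126 + 5·101
1 = 5·1865 − 74·126
1 = −74·9451 + 375·1865
1 = 375·68022 − 2699·9451
1 = −2699·145495 + 5773·68022
1 = 5773·1231982 − 48883·145495
1 = −48883·12465315 + 494603·1231982
So 1231982·494603 ≡ 1 (mod 12465315).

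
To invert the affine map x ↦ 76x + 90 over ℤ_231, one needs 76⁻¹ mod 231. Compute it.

76

Apply the Euclidean algorithm to 231 and 76:
231 = 3*76 + 3
76 = 25*3 + 1
3 = 3*1 + 0
The gcd is 1. Working backward:
1 = 76 − 25·3
1 = −25·231 + 76·76
So 76·76 ≡ 1 (mod 231).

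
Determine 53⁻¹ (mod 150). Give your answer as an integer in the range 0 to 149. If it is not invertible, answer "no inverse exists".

17

Apply the Euclidean algorithm to 150 and 53:
150 = 2*53 + 44
53 = 1*44 + 9
44 = 4*9 + 8
9 = 1*8 + 1
8 = 8*1 + 0
gcd = 1, so the inverse exists. Back-substitute:
1 = 9 − 8
1 = −44 + 5·9
1 = 5·53 − 6·44
1 = −6·150 + 17·53
So 53·17 ≡ 1 (mod 150).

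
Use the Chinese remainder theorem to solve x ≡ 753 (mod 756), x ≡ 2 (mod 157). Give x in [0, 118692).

110373

Write x = 753 + 756·k. Then 756·k ≡ 2 − 753 ≡ 34 (mod 157).
Need 756⁻¹ mod 157. Extended Euclid on (157, 128):
157 = 1*128 + 29
128 = 4*29 + 12
29 = 2*12 + 5
12 = 2*5 + 2
5 = 2*2 + 1
2 = 2*1 + 0
Back-substitute:
1 = 5 − 2·2
1 = −2·12 + 5·5
1 = 5·29 − 12·12
1 = −12·128 + 53·29
1 = 53·157 − 65·128
756⁻¹ ≡ 92 (mod 157), so k ≡ 92·34 ≡ 145 (mod 157).
x = 753 + 756·145 = 110373.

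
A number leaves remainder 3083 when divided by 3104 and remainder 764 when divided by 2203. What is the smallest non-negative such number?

2954987

Write x = 3083 + 3104·k. Then 3104·k ≡ 764 − 3083 ≡ 2087 (mod 2203).
Need 3104⁻¹ mod 2203. Extended Euclid on (2203, 901):
2203 = 2*901 + 401
901 = 2*401 + 99
401 = 4*99 + 5
99 = 19*5 + 4
5 = 1*4 + 1
4 = 4*1 + 0
Back-substitute:
1 = 5 − 4
1 = −99 + 20·5
1 = 20·401 − 81·99
1 = −81·901 + 182·401
1 = 182·2203 − 445·901
3104⁻¹ ≡ 1758 (mod 2203), so k ≡ 1758·2087 ≡ 951 (mod 2203).
x = 3083 + 3104·951 = 2954987.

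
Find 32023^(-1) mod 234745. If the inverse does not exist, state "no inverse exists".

Run Euclid on (234745, 32023):
234745 = 7*32023 + 10584
32023 = 3*10584 + 271
10584 = 39*271 + 15
271 = 18*15 + 1
15 = 15*1 + 0
The gcd is 1. Working backward:
1 = 271 − 18·15
1 = −18·10584 + 703·271
1 = 703·32023 − 2127·10584
1 = −2127·234745 + 15592·32023
So 32023·15592 ≡ 1 (mod 234745).

15592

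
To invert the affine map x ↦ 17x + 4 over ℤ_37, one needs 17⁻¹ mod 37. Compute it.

Run Euclid on (37, 17):
37 = 2·17 + 3
17 = 5·3 + 2
3 = 1·2 + 1
2 = 2·1 + 0
Since gcd(17, 37) = 1, back-substitute to write 1 as a combination:
1 = 3 − 2
1 = −17 + 6·3
1 = 6·37 − 13·17
Hence 17⁻¹ ≡ -13 ≡ 24 (mod 37).

24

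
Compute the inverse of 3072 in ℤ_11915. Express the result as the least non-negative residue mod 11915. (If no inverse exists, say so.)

2843

Run Euclid on (11915, 3072):
11915 = 3*3072 + 2699
3072 = 1*2699 + 373
2699 = 7*373 + 88
373 = 4*88 + 21
88 = 4*21 + 4
21 = 5*4 + 1
4 = 4*1 + 0
The gcd is 1. Working backward:
1 = 21 − 5·4
1 = −5·88 + 21·21
1 = 21·373 − 89·88
1 = −89·2699 + 644·373
1 = 644·3072 − 733·2699
1 = −733·11915 + 2843·3072
So 3072·2843 ≡ 1 (mod 11915).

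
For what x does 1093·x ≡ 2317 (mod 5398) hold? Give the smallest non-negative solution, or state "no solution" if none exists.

3879

First find gcd(1093, 5398):
5398 = 4*1093 + 1026
1093 = 1*1026 + 67
1026 = 15*67 + 21
67 = 3*21 + 4
21 = 5*4 + 1
4 = 4*1 + 0
gcd = 1, so a unique solution mod 5398 exists.
Back-substitute for the Bézout coefficients:
1 = 21 − 5·4
1 = −5·67 + 16·21
1 = 16·1026 − 245·67
1 = −245·1093 + 261·1026
1 = 261·5398 − 1289·1093
So 1093·(-1289) ≡ 1 (mod 5398), giving 1093⁻¹ ≡ 4109.
x ≡ 1093⁻¹·2317 ≡ 4109·2317 ≡ 3879 (mod 5398).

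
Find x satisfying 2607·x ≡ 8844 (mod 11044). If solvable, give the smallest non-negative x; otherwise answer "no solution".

First find gcd(2607, 11044):
11044 = 4×2607 + 616
2607 = 4×616 + 143
616 = 4×143 + 44
143 = 3×44 + 11
44 = 4×11 + 0
gcd = 11 and 11 | 8844, so solutions exist. Divide through by 11: 237x ≡ 804 (mod 1004).
Now find 237⁻¹ mod 1004:
1004 = 4*237 + 56
237 = 4*56 + 13
56 = 4*13 + 4
13 = 3*4 + 1
4 = 4*1 + 0
Back-substitute:
1 = 13 − 3·4
1 = −3·56 + 13·13
1 = 13·237 − 55·56
1 = −55·1004 + 233·237
So 237⁻¹ ≡ 233 (mod 1004).
Then x ≡ 233·804 ≡ 588 (mod 1004); the smallest non-negative solution is x = 588.

588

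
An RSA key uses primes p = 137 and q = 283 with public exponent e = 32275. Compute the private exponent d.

φ(n) = (p−1)(q−1) = 136·282 = 38352.
Need d with 32275·d ≡ 1 (mod 38352). Apply the extended Euclidean algorithm:
38352 = 1×32275 + 6077
32275 = 5×6077 + 1890
6077 = 3×1890 + 407
1890 = 4×407 + 262
407 = 1×262 + 145
262 = 1×145 + 117
145 = 1×117 + 28
117 = 4×28 + 5
28 = 5×5 + 3
5 = 1×3 + 2
3 = 1×2 + 1
2 = 2×1 + 0
Back-substitute:
1 = 3 − 2
1 = −5 + 2·3
1 = 2·28 − 11·5
1 = −11·117 + 46·28
1 = 46·145 − 57·117
1 = −57·262 + 103·145
1 = 103·407 − 160·262
1 = −160·1890 + 743·407
1 = 743·6077 − 2389·1890
1 = −2389·32275 + 12688·6077
1 = 12688·38352 − 15077·32275
So 32275·(-15077) ≡ 1 (mod 38352), hence d ≡ -15077 ≡ 23275 (mod 38352).

23275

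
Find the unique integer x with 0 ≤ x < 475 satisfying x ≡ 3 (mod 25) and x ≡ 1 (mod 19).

Write x = 3 + 25·k. Then 25·k ≡ 1 − 3 ≡ 17 (mod 19).
Need 25⁻¹ mod 19. Extended Euclid on (19, 6):
19 = 3×6 + 1
6 = 6×1 + 0
Back-substitute:
1 = 19 − 3·6
25⁻¹ ≡ 16 (mod 19), so k ≡ 16·17 ≡ 6 (mod 19).
x = 3 + 25·6 = 153.

153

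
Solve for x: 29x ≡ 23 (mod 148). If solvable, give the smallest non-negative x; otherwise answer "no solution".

11

First find gcd(29, 148):
148 = 5*29 + 3
29 = 9*3 + 2
3 = 1*2 + 1
2 = 2*1 + 0
gcd = 1, so a unique solution mod 148 exists.
Back-substitute for the Bézout coefficients:
1 = 3 − 2
1 = −29 + 10·3
1 = 10·148 − 51·29
So 29·(-51) ≡ 1 (mod 148), giving 29⁻¹ ≡ 97.
x ≡ 29⁻¹·23 ≡ 97·23 ≡ 11 (mod 148).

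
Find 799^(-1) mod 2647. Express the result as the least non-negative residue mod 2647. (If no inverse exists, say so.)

Extended Euclidean algorithm:
2647 = 3*799 + 250
799 = 3*250 + 49
250 = 5*49 + 5
49 = 9*5 + 4
5 = 1*4 + 1
4 = 4*1 + 0
gcd = 1, so the inverse exists. Back-substitute:
1 = 5 − 4
1 = −49 + 10·5
1 = 10·250 − 51·49
1 = −51·799 + 163·250
1 = 163·2647 − 540·799
So 799·(-540) ≡ 1 (mod 2647), and -540 ≡ 2107 (mod 2647).

2107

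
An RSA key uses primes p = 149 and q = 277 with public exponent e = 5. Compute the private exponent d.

24509

φ(n) = (p−1)(q−1) = 148·276 = 40848.
Need d with 5·d ≡ 1 (mod 40848). Apply the extended Euclidean algorithm:
40848 = 8169*5 + 3
5 = 1*3 + 2
3 = 1*2 + 1
2 = 2*1 + 0
Back-substitute:
1 = 3 − 2
1 = −5 + 2·3
1 = 2·40848 − 16339·5
So 5·(-16339) ≡ 1 (mod 40848), hence d ≡ -16339 ≡ 24509 (mod 40848).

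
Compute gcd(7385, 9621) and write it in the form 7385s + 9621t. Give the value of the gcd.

1

Repeated division:
9621 = 1×7385 + 2236
7385 = 3×2236 + 677
2236 = 3×677 + 205
677 = 3×205 + 62
205 = 3×62 + 19
62 = 3×19 + 5
19 = 3×5 + 4
5 = 1×4 + 1
4 = 4×1 + 0
gcd(7385, 9621) = 1.
Express as a combination:
1 = 5 − 4
1 = −19 + 4·5
1 = 4·62 − 13·19
1 = −13·205 + 43·62
1 = 43·677 − 142·205
1 = −142·2236 + 469·677
1 = 469·7385 − 1549·2236
1 = −1549·9621 + 2018·7385
So 1 = (-1549)·9621 + (2018)·7385.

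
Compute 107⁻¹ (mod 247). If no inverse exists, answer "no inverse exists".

217

Apply the Euclidean algorithm to 247 and 107:
247 = 2·107 + 33
107 = 3·33 + 8
33 = 4·8 + 1
8 = 8·1 + 0
The gcd is 1. Working backward:
1 = 33 − 4·8
1 = −4·107 + 13·33
1 = 13·247 − 30·107
So 107·(-30) ≡ 1 (mod 247), and -30 ≡ 217 (mod 247).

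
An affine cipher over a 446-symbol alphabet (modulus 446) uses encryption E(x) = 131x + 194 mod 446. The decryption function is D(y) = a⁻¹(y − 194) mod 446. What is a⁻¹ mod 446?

143

Run Euclid on (446, 131):
446 = 3×131 + 53
131 = 2×53 + 25
53 = 2×25 + 3
25 = 8×3 + 1
3 = 3×1 + 0
gcd = 1, so the inverse exists. Back-substitute:
1 = 25 − 8·3
1 = −8·53 + 17·25
1 = 17·131 − 42·53
1 = −42·446 + 143·131
So 131·143 ≡ 1 (mod 446).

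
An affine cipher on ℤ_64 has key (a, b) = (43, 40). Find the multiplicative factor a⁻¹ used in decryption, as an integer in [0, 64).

3

Extended Euclidean algorithm:
64 = 1×43 + 21
43 = 2×21 + 1
21 = 21×1 + 0
Since gcd(43, 64) = 1, back-substitute to write 1 as a combination:
1 = 43 − 2·21
1 = −2·64 + 3·43
So 43·3 ≡ 1 (mod 64).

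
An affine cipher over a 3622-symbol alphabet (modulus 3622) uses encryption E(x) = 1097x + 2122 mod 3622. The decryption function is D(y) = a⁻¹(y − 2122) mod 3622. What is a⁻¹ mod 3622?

Apply the Euclidean algorithm to 3622 and 1097:
3622 = 3*1097 + 331
1097 = 3*331 + 104
331 = 3*104 + 19
104 = 5*19 + 9
19 = 2*9 + 1
9 = 9*1 + 0
gcd = 1, so the inverse exists. Back-substitute:
1 = 19 − 2·9
1 = −2·104 + 11·19
1 = 11·331 − 35·104
1 = −35·1097 + 116·331
1 = 116·3622 − 383·1097
Thus 1097·(-383) ≡ 1 (mod 3622); reducing, -383 mod 3622 = 3239.

3239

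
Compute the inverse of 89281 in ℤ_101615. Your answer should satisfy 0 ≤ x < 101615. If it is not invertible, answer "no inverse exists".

gcd(101615, 89281) by repeated division:
101615 = 1*89281 + 12334
89281 = 7*12334 + 2943
12334 = 4*2943 + 562
2943 = 5*562 + 133
562 = 4*133 + 30
133 = 4*30 + 13
30 = 2*13 + 4
13 = 3*4 + 1
4 = 4*1 + 0
gcd = 1, so the inverse exists. Back-substitute:
1 = 13 − 3·4
1 = −3·30 + 7·13
1 = 7·133 − 31·30
1 = −31·562 + 131·133
1 = 131·2943 − 686·562
1 = −686·12334 + 2875·2943
1 = 2875·89281 − 20811·12334
1 = −20811·101615 + 23686·89281
So 89281·23686 ≡ 1 (mod 101615).

23686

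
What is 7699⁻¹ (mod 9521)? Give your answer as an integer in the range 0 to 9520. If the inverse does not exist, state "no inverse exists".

6579

Run Euclid on (9521, 7699):
9521 = 1·7699 + 1822
7699 = 4·1822 + 411
1822 = 4·411 + 178
411 = 2·178 + 55
178 = 3·55 + 13
55 = 4·13 + 3
13 = 4·3 + 1
3 = 3·1 + 0
gcd = 1, so the inverse exists. Back-substitute:
1 = 13 − 4·3
1 = −4·55 + 17·13
1 = 17·178 − 55·55
1 = −55·411 + 127·178
1 = 127·1822 − 563·411
1 = −563·7699 + 2379·1822
1 = 2379·9521 − 2942·7699
Thus 7699·(-2942) ≡ 1 (mod 9521); reducing, -2942 mod 9521 = 6579.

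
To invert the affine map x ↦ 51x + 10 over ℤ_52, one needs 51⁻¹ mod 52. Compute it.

51

Run Euclid on (52, 51):
52 = 1*51 + 1
51 = 51*1 + 0
Since gcd(51, 52) = 1, back-substitute to write 1 as a combination:
1 = 52 − 51
Hence 51⁻¹ ≡ -1 ≡ 51 (mod 52).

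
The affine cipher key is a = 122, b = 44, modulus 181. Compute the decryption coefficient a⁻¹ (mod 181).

Run Euclid on (181, 122):
181 = 1*122 + 59
122 = 2*59 + 4
59 = 14*4 + 3
4 = 1*3 + 1
3 = 3*1 + 0
The gcd is 1. Working backward:
1 = 4 − 3
1 = −59 + 15·4
1 = 15·122 − 31·59
1 = −31·181 + 46·122
So 122·46 ≡ 1 (mod 181).

46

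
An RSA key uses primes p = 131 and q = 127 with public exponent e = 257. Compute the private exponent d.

φ(n) = (p−1)(q−1) = 130·126 = 16380.
Need d with 257·d ≡ 1 (mod 16380). Apply the extended Euclidean algorithm:
16380 = 63×257 + 189
257 = 1×189 + 68
189 = 2×68 + 53
68 = 1×53 + 15
53 = 3×15 + 8
15 = 1×8 + 7
8 = 1×7 + 1
7 = 7×1 + 0
Back-substitute:
1 = 8 − 7
1 = −15 + 2·8
1 = 2·53 − 7·15
1 = −7·68 + 9·53
1 = 9·189 − 25·68
1 = −25·257 + 34·189
1 = 34·16380 − 2167·257
So 257·(-2167) ≡ 1 (mod 16380), hence d ≡ -2167 ≡ 14213 (mod 16380).

14213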